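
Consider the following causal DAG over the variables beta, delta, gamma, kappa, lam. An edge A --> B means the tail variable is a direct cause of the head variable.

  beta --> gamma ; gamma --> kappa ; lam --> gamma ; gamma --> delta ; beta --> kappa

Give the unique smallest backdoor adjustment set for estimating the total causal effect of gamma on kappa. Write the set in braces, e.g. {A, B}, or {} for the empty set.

Variables eligible for adjustment (non-descendants of gamma, excluding gamma and kappa): {beta, lam}.
Backdoor paths from gamma to kappa:
  P1: gamma <- beta -> kappa
The empty set is not sufficient: P1 (gamma <- beta -> kappa) has no collider blocking it and no conditioned non-collider, so it is open.
Try {beta}:
  P1: blocked at fork node beta ∈ conditioning set.
{beta} contains no descendant of gamma and blocks every backdoor path.
No other singleton works — e.g. {lam} leaves P1 open — so {beta} is the unique smallest valid adjustment set.

{beta}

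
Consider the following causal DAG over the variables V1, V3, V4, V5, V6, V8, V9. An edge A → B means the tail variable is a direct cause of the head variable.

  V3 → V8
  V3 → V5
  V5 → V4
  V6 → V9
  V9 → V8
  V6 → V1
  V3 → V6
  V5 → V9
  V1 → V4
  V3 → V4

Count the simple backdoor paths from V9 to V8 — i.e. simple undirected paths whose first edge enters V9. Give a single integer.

A backdoor path from V9 to V8 is any simple undirected path whose first edge points into V9 (i.e. leaves V9 via a parent).
Parents of V9: {V5, V6}.
Enumerating:
  P1: V9 <- V5 <- V3 -> V8
  P2: V9 <- V5 -> V4 <- V3 -> V8
  P3: V9 <- V5 -> V4 <- V1 <- V6 <- V3 -> V8
  P4: V9 <- V6 <- V3 -> V8
  P5: V9 <- V6 -> V1 -> V4 <- V3 -> V8
  P6: V9 <- V6 -> V1 -> V4 <- V5 <- V3 -> V8
That exhausts the simple backdoor paths. Count: 6.

6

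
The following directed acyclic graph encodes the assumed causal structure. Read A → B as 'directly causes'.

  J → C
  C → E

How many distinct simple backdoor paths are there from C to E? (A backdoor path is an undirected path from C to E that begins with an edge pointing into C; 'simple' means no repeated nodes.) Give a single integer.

0

A backdoor path from C to E is any simple undirected path whose first edge points into C (i.e. leaves C via a parent).
Parents of C: {J}.
No simple path from any parent of C reaches E without revisiting C, so there are no backdoor paths.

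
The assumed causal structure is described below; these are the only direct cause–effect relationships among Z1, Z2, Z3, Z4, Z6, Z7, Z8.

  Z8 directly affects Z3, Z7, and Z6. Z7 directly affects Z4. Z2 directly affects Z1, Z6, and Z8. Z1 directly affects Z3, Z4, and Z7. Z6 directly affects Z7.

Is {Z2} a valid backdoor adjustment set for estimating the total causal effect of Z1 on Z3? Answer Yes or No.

Backdoor paths from Z1 to Z3 (paths whose first edge points into Z1):
  P1: Z1 <- Z2 -> Z8 -> Z3
  P2: Z1 <- Z2 -> Z6 <- Z8 -> Z3
  P3: Z1 <- Z2 -> Z6 -> Z7 <- Z8 -> Z3
Condition 1 (no descendant of Z1 in the set): holds — descendants of Z1 are {Z3, Z4, Z7}; none are in {Z2}.
Condition 2 (every backdoor path blocked by {Z2}):
  P1: blocked at fork node Z2 ∈ conditioning set.
  P2: blocked at fork node Z2 ∈ conditioning set.
  P3: blocked at fork node Z2 ∈ conditioning set.
{Z2} satisfies the backdoor criterion.

Yes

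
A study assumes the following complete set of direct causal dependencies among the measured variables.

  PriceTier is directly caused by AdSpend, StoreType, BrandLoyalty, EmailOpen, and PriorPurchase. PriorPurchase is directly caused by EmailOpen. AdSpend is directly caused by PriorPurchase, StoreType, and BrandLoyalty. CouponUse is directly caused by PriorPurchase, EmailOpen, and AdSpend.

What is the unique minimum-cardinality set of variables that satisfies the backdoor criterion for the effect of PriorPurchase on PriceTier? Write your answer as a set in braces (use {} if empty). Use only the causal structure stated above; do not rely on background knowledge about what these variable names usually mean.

{EmailOpen}

Variables eligible for adjustment (non-descendants of PriorPurchase, excluding PriorPurchase and PriceTier): {BrandLoyalty, EmailOpen, StoreType}.
Backdoor paths from PriorPurchase to PriceTier:
  P1: PriorPurchase <- EmailOpen -> PriceTier
  P2: PriorPurchase <- EmailOpen -> CouponUse <- AdSpend <- StoreType -> PriceTier
  P3: PriorPurchase <- EmailOpen -> CouponUse <- AdSpend <- BrandLoyalty -> PriceTier
  P4: PriorPurchase <- EmailOpen -> CouponUse <- AdSpend -> PriceTier
The empty set is not sufficient: P1 (PriorPurchase <- EmailOpen -> PriceTier) has no collider blocking it and no conditioned non-collider, so it is open.
Try {EmailOpen}:
  P1: blocked at fork node EmailOpen ∈ conditioning set.
  P2: blocked at fork node EmailOpen ∈ conditioning set.
  P3: blocked at fork node EmailOpen ∈ conditioning set.
  P4: blocked at fork node EmailOpen ∈ conditioning set.
{EmailOpen} contains no descendant of PriorPurchase and blocks every backdoor path.
No other singleton works — e.g. {StoreType} leaves P1 open — so {EmailOpen} is the unique smallest valid adjustment set.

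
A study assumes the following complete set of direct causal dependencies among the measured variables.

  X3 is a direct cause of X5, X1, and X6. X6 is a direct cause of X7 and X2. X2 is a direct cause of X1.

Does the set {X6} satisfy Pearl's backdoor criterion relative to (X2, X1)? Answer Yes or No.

Yes

Backdoor paths from X2 to X1 (paths whose first edge points into X2):
  P1: X2 <- X6 <- X3 -> X1
Condition 1 (no descendant of X2 in the set): holds — descendants of X2 are {X1}; none are in {X6}.
Condition 2 (every backdoor path blocked by {X6}):
  P1: blocked at chain node X6 ∈ conditioning set.
{X6} satisfies the backdoor criterion.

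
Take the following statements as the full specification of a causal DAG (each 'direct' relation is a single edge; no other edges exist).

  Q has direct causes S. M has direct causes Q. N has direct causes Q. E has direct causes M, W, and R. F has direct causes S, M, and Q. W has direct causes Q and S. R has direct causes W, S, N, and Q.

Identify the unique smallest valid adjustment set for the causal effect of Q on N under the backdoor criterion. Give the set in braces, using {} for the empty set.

{}

Variables eligible for adjustment (non-descendants of Q, excluding Q and N): {S}.
Backdoor paths from Q to N:
  P1: Q <- S -> W -> R <- N
  P2: Q <- S -> W -> E <- R <- N
  P3: Q <- S -> R <- N
  P4: Q <- S -> F <- M -> E <- W -> R <- N
  P5: Q <- S -> F <- M -> E <- R <- N
Each backdoor path contains an unconditioned collider, so every path is already blocked with the empty conditioning set:
  P1: blocked at collider R (neither it nor any descendant is in the conditioning set).
  P2: blocked at collider E (neither it nor any descendant is in the conditioning set).
  P3: blocked at collider R (neither it nor any descendant is in the conditioning set).
  P4: blocked at collider F (neither it nor any descendant is in the conditioning set).
  P5: blocked at collider F (neither it nor any descendant is in the conditioning set).
The empty set is therefore the unique smallest valid set.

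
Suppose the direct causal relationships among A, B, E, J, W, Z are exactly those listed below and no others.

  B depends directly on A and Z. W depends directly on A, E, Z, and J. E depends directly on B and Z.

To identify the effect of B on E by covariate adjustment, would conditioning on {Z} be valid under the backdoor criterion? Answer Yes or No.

Yes

Backdoor paths from B to E (paths whose first edge points into B):
  P1: B <- A -> W <- Z -> E
  P2: B <- A -> W <- E
  P3: B <- Z -> E
  P4: B <- Z -> W <- E
Condition 1 (no descendant of B in the set): holds — descendants of B are {E, W}; none are in {Z}.
Condition 2 (every backdoor path blocked by {Z}):
  P1: blocked at collider W (neither it nor any descendant is in the conditioning set).
  P2: blocked at collider W (neither it nor any descendant is in the conditioning set).
  P3: blocked at fork node Z ∈ conditioning set.
  P4: blocked at fork node Z ∈ conditioning set.
{Z} satisfies the backdoor criterion.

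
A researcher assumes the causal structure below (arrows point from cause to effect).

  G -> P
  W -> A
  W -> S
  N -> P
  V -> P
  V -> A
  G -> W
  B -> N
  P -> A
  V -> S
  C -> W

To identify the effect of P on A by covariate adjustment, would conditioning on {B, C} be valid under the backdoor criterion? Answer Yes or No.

Backdoor paths from P to A (paths whose first edge points into P):
  P1: P <- G -> W -> S <- V -> A
  P2: P <- G -> W -> A
  P3: P <- V -> S <- W -> A
  P4: P <- V -> A
Condition 1 (no descendant of P in the set): holds — descendants of P are {A}; none are in {B, C}.
Condition 2 (every backdoor path blocked by {B, C}):
  P1: blocked at collider S (neither it nor any descendant is in the conditioning set).
  P2: open — no interior node is in the conditioning set.
  P3: blocked at collider S (neither it nor any descendant is in the conditioning set).
  P4: open — no interior node is in the conditioning set.
{B, C} does not satisfy the backdoor criterion.

No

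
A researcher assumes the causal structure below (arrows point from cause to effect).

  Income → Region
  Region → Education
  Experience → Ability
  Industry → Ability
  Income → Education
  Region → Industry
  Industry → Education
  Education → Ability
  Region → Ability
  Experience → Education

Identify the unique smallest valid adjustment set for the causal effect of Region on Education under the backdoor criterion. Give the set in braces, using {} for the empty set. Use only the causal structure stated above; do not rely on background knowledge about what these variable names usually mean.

{Income}

Variables eligible for adjustment (non-descendants of Region, excluding Region and Education): {Experience, Income}.
Backdoor paths from Region to Education:
  P1: Region <- Income -> Education
The empty set is not sufficient: P1 (Region <- Income -> Education) has no collider blocking it and no conditioned non-collider, so it is open.
Try {Income}:
  P1: blocked at fork node Income ∈ conditioning set.
{Income} contains no descendant of Region and blocks every backdoor path.
No other singleton works — e.g. {Experience} leaves P1 open — so {Income} is the unique smallest valid adjustment set.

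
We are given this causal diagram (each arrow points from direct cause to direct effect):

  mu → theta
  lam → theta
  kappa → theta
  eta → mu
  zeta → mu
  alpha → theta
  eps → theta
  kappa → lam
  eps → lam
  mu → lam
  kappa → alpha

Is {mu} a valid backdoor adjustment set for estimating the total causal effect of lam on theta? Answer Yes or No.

No

Backdoor paths from lam to theta (paths whose first edge points into lam):
  P1: lam <- eps -> theta
  P2: lam <- kappa -> alpha -> theta
  P3: lam <- kappa -> theta
  P4: lam <- mu -> theta
Condition 1 (no descendant of lam in the set): holds — descendants of lam are {theta}; none are in {mu}.
Condition 2 (every backdoor path blocked by {mu}):
  P1: open — no interior node is in the conditioning set.
  P2: open — no interior node is in the conditioning set.
  P3: open — no interior node is in the conditioning set.
  P4: blocked at fork node mu ∈ conditioning set.
{mu} does not satisfy the backdoor criterion.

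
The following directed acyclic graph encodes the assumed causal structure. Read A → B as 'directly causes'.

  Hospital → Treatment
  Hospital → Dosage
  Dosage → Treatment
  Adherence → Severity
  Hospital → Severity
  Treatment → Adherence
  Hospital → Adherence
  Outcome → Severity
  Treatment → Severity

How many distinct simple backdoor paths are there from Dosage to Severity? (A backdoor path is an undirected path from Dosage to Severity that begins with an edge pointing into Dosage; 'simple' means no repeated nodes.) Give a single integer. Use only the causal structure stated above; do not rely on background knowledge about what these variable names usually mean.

A backdoor path from Dosage to Severity is any simple undirected path whose first edge points into Dosage (i.e. leaves Dosage via a parent).
Parents of Dosage: {Hospital}.
Enumerating:
  P1: Dosage <- Hospital -> Treatment -> Adherence -> Severity
  P2: Dosage <- Hospital -> Treatment -> Severity
  P3: Dosage <- Hospital -> Adherence <- Treatment -> Severity
  P4: Dosage <- Hospital -> Adherence -> Severity
  P5: Dosage <- Hospital -> Severity
That exhausts the simple backdoor paths. Count: 5.

5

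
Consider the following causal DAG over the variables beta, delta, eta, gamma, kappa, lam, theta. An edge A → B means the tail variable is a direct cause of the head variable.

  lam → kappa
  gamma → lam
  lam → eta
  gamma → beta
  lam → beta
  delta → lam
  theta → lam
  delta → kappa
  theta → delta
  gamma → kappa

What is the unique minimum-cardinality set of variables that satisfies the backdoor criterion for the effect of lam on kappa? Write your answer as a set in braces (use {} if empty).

{delta, gamma}

Variables eligible for adjustment (non-descendants of lam, excluding lam and kappa): {delta, gamma, theta}.
Backdoor paths from lam to kappa:
  P1: lam <- theta -> delta -> kappa
  P2: lam <- gamma -> kappa
  P3: lam <- delta -> kappa
The empty set is not sufficient: P1 (lam <- theta -> delta -> kappa) has no collider blocking it and no conditioned non-collider, so it is open.
Try {delta, gamma}:
  P1: blocked at chain node delta ∈ conditioning set.
  P2: blocked at fork node gamma ∈ conditioning set.
  P3: blocked at fork node delta ∈ conditioning set.
{delta, gamma} contains no descendant of lam and blocks every backdoor path.
Every element of {delta, gamma} is needed (dropping delta leaves P1 open; dropping gamma leaves P2 open), so no proper subset is valid.
Among all size-2 subsets of the eligible variables, only {delta, gamma} blocks every backdoor path, so it is the unique smallest valid adjustment set.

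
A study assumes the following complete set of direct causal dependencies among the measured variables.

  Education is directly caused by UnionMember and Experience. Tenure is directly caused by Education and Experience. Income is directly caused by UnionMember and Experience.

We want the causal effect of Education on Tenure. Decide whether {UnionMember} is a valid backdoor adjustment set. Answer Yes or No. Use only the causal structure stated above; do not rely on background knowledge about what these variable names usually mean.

Backdoor paths from Education to Tenure (paths whose first edge points into Education):
  P1: Education <- Experience -> Tenure
  P2: Education <- UnionMember -> Income <- Experience -> Tenure
Condition 1 (no descendant of Education in the set): holds — descendants of Education are {Tenure}; none are in {UnionMember}.
Condition 2 (every backdoor path blocked by {UnionMember}):
  P1: open — no interior node is in the conditioning set.
  P2: blocked at fork node UnionMember ∈ conditioning set.
{UnionMember} does not satisfy the backdoor criterion.

No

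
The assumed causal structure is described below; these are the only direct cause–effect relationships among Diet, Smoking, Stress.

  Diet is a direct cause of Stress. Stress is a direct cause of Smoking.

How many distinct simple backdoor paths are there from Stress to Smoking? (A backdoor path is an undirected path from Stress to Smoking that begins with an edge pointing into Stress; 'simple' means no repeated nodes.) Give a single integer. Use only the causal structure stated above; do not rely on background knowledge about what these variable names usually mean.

0

A backdoor path from Stress to Smoking is any simple undirected path whose first edge points into Stress (i.e. leaves Stress via a parent).
Parents of Stress: {Diet}.
No simple path from any parent of Stress reaches Smoking without revisiting Stress, so there are no backdoor paths.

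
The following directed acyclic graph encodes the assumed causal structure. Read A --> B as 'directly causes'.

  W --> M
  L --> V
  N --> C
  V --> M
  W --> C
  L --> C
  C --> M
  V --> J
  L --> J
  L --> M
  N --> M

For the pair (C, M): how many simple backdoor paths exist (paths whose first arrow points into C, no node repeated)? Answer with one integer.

A backdoor path from C to M is any simple undirected path whose first edge points into C (i.e. leaves C via a parent).
Parents of C: {L, N, W}.
Enumerating:
  P1: C <- L -> V -> M
  P2: C <- L -> M
  P3: C <- L -> J <- V -> M
  P4: C <- N -> M
  P5: C <- W -> M
That exhausts the simple backdoor paths. Count: 5.

5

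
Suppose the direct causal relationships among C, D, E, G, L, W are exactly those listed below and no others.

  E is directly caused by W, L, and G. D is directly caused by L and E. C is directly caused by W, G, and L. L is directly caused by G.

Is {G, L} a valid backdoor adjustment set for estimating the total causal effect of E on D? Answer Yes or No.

Backdoor paths from E to D (paths whose first edge points into E):
  P1: E <- W -> C <- G -> L -> D
  P2: E <- W -> C <- L -> D
  P3: E <- G -> L -> D
  P4: E <- G -> C <- L -> D
  P5: E <- L -> D
Condition 1 (no descendant of E in the set): holds — descendants of E are {D}; none are in {G, L}.
Condition 2 (every backdoor path blocked by {G, L}):
  P1: blocked at collider C (neither it nor any descendant is in the conditioning set).
  P2: blocked at collider C (neither it nor any descendant is in the conditioning set).
  P3: blocked at fork node G ∈ conditioning set.
  P4: blocked at fork node G ∈ conditioning set.
  P5: blocked at fork node L ∈ conditioning set.
{G, L} satisfies the backdoor criterion.

Yes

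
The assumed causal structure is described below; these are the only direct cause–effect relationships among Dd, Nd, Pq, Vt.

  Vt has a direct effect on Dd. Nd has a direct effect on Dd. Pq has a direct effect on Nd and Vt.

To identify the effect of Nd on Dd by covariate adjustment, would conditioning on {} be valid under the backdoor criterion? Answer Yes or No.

Backdoor paths from Nd to Dd (paths whose first edge points into Nd):
  P1: Nd <- Pq -> Vt -> Dd
Condition 1 (no descendant of Nd in the set): holds — descendants of Nd are {Dd}; none are in {}.
Condition 2 (every backdoor path blocked by {}):
  P1: open — no interior node is in the conditioning set.
{} does not satisfy the backdoor criterion.

No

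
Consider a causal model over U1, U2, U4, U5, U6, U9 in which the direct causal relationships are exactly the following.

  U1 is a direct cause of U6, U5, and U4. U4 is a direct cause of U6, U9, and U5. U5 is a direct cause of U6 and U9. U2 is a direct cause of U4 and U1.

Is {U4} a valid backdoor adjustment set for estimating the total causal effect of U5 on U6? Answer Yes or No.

No

Backdoor paths from U5 to U6 (paths whose first edge points into U5):
  P1: U5 <- U1 <- U2 -> U4 -> U6
  P2: U5 <- U1 -> U4 -> U6
  P3: U5 <- U1 -> U6
  P4: U5 <- U4 <- U2 -> U1 -> U6
  P5: U5 <- U4 <- U1 -> U6
  P6: U5 <- U4 -> U6
Condition 1 (no descendant of U5 in the set): holds — descendants of U5 are {U6, U9}; none are in {U4}.
Condition 2 (every backdoor path blocked by {U4}):
  P1: blocked at chain node U4 ∈ conditioning set.
  P2: blocked at chain node U4 ∈ conditioning set.
  P3: open — no interior node is in the conditioning set.
  P4: blocked at chain node U4 ∈ conditioning set.
  P5: blocked at chain node U4 ∈ conditioning set.
  P6: blocked at fork node U4 ∈ conditioning set.
{U4} does not satisfy the backdoor criterion.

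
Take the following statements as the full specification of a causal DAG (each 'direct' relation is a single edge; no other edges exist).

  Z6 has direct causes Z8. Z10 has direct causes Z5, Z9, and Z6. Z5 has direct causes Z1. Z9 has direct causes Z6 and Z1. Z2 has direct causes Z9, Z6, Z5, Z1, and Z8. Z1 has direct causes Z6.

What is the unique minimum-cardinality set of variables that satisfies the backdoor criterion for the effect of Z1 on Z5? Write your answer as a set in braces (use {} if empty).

Variables eligible for adjustment (non-descendants of Z1, excluding Z1 and Z5): {Z6, Z8}.
Backdoor paths from Z1 to Z5:
  P1: Z1 <- Z6 <- Z8 -> Z2 <- Z9 -> Z10 <- Z5
  P2: Z1 <- Z6 <- Z8 -> Z2 <- Z5
  P3: Z1 <- Z6 -> Z9 -> Z2 <- Z5
  P4: Z1 <- Z6 -> Z9 -> Z10 <- Z5
  P5: Z1 <- Z6 -> Z2 <- Z9 -> Z10 <- Z5
  P6: Z1 <- Z6 -> Z2 <- Z5
  P7: Z1 <- Z6 -> Z10 <- Z9 -> Z2 <- Z5
  P8: Z1 <- Z6 -> Z10 <- Z5
Each backdoor path contains an unconditioned collider, so every path is already blocked with the empty conditioning set:
  P1: blocked at collider Z2 (neither it nor any descendant is in the conditioning set).
  P2: blocked at collider Z2 (neither it nor any descendant is in the conditioning set).
  P3: blocked at collider Z2 (neither it nor any descendant is in the conditioning set).
  P4: blocked at collider Z10 (neither it nor any descendant is in the conditioning set).
  P5: blocked at collider Z2 (neither it nor any descendant is in the conditioning set).
  P6: blocked at collider Z2 (neither it nor any descendant is in the conditioning set).
  P7: blocked at collider Z10 (neither it nor any descendant is in the conditioning set).
  P8: blocked at collider Z10 (neither it nor any descendant is in the conditioning set).
The empty set is therefore the unique smallest valid set.

{}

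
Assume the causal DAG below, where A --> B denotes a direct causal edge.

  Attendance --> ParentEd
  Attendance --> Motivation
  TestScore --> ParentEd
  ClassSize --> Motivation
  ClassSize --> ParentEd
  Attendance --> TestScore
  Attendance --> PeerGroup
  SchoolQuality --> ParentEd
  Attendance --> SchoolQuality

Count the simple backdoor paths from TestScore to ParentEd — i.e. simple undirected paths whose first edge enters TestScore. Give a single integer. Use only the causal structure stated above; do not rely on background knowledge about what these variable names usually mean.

A backdoor path from TestScore to ParentEd is any simple undirected path whose first edge points into TestScore (i.e. leaves TestScore via a parent).
Parents of TestScore: {Attendance}.
Enumerating:
  P1: TestScore <- Attendance -> SchoolQuality -> ParentEd
  P2: TestScore <- Attendance -> ParentEd
  P3: TestScore <- Attendance -> Motivation <- ClassSize -> ParentEd
That exhausts the simple backdoor paths. Count: 3.

3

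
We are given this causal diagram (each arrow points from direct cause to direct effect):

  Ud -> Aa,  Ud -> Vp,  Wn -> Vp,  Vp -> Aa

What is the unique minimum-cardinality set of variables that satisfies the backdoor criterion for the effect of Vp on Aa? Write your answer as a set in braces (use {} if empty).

Variables eligible for adjustment (non-descendants of Vp, excluding Vp and Aa): {Ud, Wn}.
Backdoor paths from Vp to Aa:
  P1: Vp <- Ud -> Aa
The empty set is not sufficient: P1 (Vp <- Ud -> Aa) has no collider blocking it and no conditioned non-collider, so it is open.
Try {Ud}:
  P1: blocked at fork node Ud ∈ conditioning set.
{Ud} contains no descendant of Vp and blocks every backdoor path.
No other singleton works — e.g. {Wn} leaves P1 open — so {Ud} is the unique smallest valid adjustment set.

{Ud}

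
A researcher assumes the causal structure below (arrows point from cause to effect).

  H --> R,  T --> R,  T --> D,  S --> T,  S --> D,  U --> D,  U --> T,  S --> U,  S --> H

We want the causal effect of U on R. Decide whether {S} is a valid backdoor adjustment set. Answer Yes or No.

Yes

Backdoor paths from U to R (paths whose first edge points into U):
  P1: U <- S -> T -> R
  P2: U <- S -> H -> R
  P3: U <- S -> D <- T -> R
Condition 1 (no descendant of U in the set): holds — descendants of U are {D, R, T}; none are in {S}.
Condition 2 (every backdoor path blocked by {S}):
  P1: blocked at fork node S ∈ conditioning set.
  P2: blocked at fork node S ∈ conditioning set.
  P3: blocked at fork node S ∈ conditioning set.
{S} satisfies the backdoor criterion.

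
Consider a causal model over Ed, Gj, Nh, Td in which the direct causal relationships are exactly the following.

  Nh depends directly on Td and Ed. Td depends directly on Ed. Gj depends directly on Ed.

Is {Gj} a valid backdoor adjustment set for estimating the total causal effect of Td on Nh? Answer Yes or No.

No

Backdoor paths from Td to Nh (paths whose first edge points into Td):
  P1: Td <- Ed -> Nh
Condition 1 (no descendant of Td in the set): holds — descendants of Td are {Nh}; none are in {Gj}.
Condition 2 (every backdoor path blocked by {Gj}):
  P1: open — no interior node is in the conditioning set.
{Gj} does not satisfy the backdoor criterion.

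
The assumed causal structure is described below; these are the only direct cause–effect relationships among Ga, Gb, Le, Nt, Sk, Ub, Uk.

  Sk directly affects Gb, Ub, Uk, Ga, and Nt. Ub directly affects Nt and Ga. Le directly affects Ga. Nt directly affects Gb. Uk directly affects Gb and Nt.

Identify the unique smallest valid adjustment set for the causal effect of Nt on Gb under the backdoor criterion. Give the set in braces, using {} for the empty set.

{Sk, Uk}

Variables eligible for adjustment (non-descendants of Nt, excluding Nt and Gb): {Ga, Le, Sk, Ub, Uk}.
Backdoor paths from Nt to Gb:
  P1: Nt <- Sk -> Uk -> Gb
  P2: Nt <- Sk -> Gb
  P3: Nt <- Ub <- Sk -> Uk -> Gb
  P4: Nt <- Ub <- Sk -> Gb
  P5: Nt <- Ub -> Ga <- Sk -> Uk -> Gb
  P6: Nt <- Ub -> Ga <- Sk -> Gb
  P7: Nt <- Uk <- Sk -> Gb
  P8: Nt <- Uk -> Gb
The empty set is not sufficient: P1 (Nt <- Sk -> Uk -> Gb) has no collider blocking it and no conditioned non-collider, so it is open.
Try {Sk, Uk}:
  P1: blocked at fork node Sk ∈ conditioning set.
  P2: blocked at fork node Sk ∈ conditioning set.
  P3: blocked at fork node Sk ∈ conditioning set.
  P4: blocked at fork node Sk ∈ conditioning set.
  P5: blocked at collider Ga (neither it nor any descendant is in the conditioning set).
  P6: blocked at collider Ga (neither it nor any descendant is in the conditioning set).
  P7: blocked at chain node Uk ∈ conditioning set.
  P8: blocked at fork node Uk ∈ conditioning set.
{Sk, Uk} contains no descendant of Nt and blocks every backdoor path.
Every element of {Sk, Uk} is needed (dropping Sk leaves P2 open; dropping Uk leaves P8 open), so no proper subset is valid.
Among all size-2 subsets of the eligible variables, only {Sk, Uk} blocks every backdoor path, so it is the unique smallest valid adjustment set.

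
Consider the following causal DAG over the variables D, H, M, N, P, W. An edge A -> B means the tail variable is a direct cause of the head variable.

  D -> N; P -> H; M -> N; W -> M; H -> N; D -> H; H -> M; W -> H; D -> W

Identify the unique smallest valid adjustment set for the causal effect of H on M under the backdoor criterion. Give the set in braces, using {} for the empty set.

{W}

Variables eligible for adjustment (non-descendants of H, excluding H and M): {D, P, W}.
Backdoor paths from H to M:
  P1: H <- D -> W -> M
  P2: H <- D -> N <- M
  P3: H <- W <- D -> N <- M
  P4: H <- W -> M
The empty set is not sufficient: P1 (H <- D -> W -> M) has no collider blocking it and no conditioned non-collider, so it is open.
Try {W}:
  P1: blocked at chain node W ∈ conditioning set.
  P2: blocked at collider N (neither it nor any descendant is in the conditioning set).
  P3: blocked at chain node W ∈ conditioning set.
  P4: blocked at fork node W ∈ conditioning set.
{W} contains no descendant of H and blocks every backdoor path.
No other singleton works — e.g. {D} leaves P4 open — so {W} is the unique smallest valid adjustment set.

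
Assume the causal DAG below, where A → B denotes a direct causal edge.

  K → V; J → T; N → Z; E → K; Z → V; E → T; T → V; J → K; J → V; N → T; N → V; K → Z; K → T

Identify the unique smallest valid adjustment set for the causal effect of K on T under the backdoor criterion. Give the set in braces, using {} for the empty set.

{E, J}

Variables eligible for adjustment (non-descendants of K, excluding K and T): {E, J, N}.
Backdoor paths from K to T:
  P1: K <- J -> T
  P2: K <- J -> V <- N -> T
  P3: K <- J -> V <- Z <- N -> T
  P4: K <- J -> V <- T
  P5: K <- E -> T
The empty set is not sufficient: P1 (K <- J -> T) has no collider blocking it and no conditioned non-collider, so it is open.
Try {E, J}:
  P1: blocked at fork node J ∈ conditioning set.
  P2: blocked at fork node J ∈ conditioning set.
  P3: blocked at fork node J ∈ conditioning set.
  P4: blocked at fork node J ∈ conditioning set.
  P5: blocked at fork node E ∈ conditioning set.
{E, J} contains no descendant of K and blocks every backdoor path.
Every element of {E, J} is needed (dropping E leaves P5 open; dropping J leaves P1 open), so no proper subset is valid.
Among all size-2 subsets of the eligible variables, only {E, J} blocks every backdoor path, so it is the unique smallest valid adjustment set.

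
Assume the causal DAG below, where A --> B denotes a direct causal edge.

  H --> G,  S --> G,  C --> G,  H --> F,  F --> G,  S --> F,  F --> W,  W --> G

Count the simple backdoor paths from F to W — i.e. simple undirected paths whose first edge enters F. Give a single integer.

2

A backdoor path from F to W is any simple undirected path whose first edge points into F (i.e. leaves F via a parent).
Parents of F: {H, S}.
Enumerating:
  P1: F <- S -> G <- W
  P2: F <- H -> G <- W
That exhausts the simple backdoor paths. Count: 2.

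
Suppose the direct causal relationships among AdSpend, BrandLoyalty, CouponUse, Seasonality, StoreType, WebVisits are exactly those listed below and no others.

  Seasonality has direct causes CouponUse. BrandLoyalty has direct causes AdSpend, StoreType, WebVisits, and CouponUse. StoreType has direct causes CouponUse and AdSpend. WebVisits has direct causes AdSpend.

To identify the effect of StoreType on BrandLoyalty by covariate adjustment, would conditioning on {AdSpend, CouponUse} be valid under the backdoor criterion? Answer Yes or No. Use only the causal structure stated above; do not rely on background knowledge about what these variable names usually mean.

Backdoor paths from StoreType to BrandLoyalty (paths whose first edge points into StoreType):
  P1: StoreType <- AdSpend -> WebVisits -> BrandLoyalty
  P2: StoreType <- AdSpend -> BrandLoyalty
  P3: StoreType <- CouponUse -> BrandLoyalty
Condition 1 (no descendant of StoreType in the set): holds — descendants of StoreType are {BrandLoyalty}; none are in {AdSpend, CouponUse}.
Condition 2 (every backdoor path blocked by {AdSpend, CouponUse}):
  P1: blocked at fork node AdSpend ∈ conditioning set.
  P2: blocked at fork node AdSpend ∈ conditioning set.
  P3: blocked at fork node CouponUse ∈ conditioning set.
{AdSpend, CouponUse} satisfies the backdoor criterion.

Yes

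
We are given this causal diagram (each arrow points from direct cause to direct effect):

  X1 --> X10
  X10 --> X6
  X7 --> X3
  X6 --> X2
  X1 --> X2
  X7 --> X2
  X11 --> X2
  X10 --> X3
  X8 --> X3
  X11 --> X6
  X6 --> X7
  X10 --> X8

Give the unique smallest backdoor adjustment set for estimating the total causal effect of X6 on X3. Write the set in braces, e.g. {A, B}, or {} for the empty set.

Variables eligible for adjustment (non-descendants of X6, excluding X6 and X3): {X1, X10, X11, X8}.
Backdoor paths from X6 to X3:
  P1: X6 <- X10 <- X1 -> X2 <- X7 -> X3
  P2: X6 <- X10 -> X8 -> X3
  P3: X6 <- X10 -> X3
  P4: X6 <- X11 -> X2 <- X1 -> X10 -> X8 -> X3
  P5: X6 <- X11 -> X2 <- X1 -> X10 -> X3
  P6: X6 <- X11 -> X2 <- X7 -> X3
The empty set is not sufficient: P2 (X6 <- X10 -> X8 -> X3) has no collider blocking it and no conditioned non-collider, so it is open.
Try {X10}:
  P1: blocked at chain node X10 ∈ conditioning set.
  P2: blocked at fork node X10 ∈ conditioning set.
  P3: blocked at fork node X10 ∈ conditioning set.
  P4: blocked at collider X2 (neither it nor any descendant is in the conditioning set).
  P5: blocked at collider X2 (neither it nor any descendant is in the conditioning set).
  P6: blocked at collider X2 (neither it nor any descendant is in the conditioning set).
{X10} contains no descendant of X6 and blocks every backdoor path.
No other singleton works — e.g. {X1} leaves P2 open — so {X10} is the unique smallest valid adjustment set.

{X10}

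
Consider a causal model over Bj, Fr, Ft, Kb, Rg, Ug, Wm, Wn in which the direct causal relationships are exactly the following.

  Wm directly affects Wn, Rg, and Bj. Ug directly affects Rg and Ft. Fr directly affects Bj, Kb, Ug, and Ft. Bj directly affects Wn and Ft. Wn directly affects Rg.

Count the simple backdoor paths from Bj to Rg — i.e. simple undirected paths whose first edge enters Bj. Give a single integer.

A backdoor path from Bj to Rg is any simple undirected path whose first edge points into Bj (i.e. leaves Bj via a parent).
Parents of Bj: {Fr, Wm}.
Enumerating:
  P1: Bj <- Fr -> Ug -> Rg
  P2: Bj <- Fr -> Ft <- Ug -> Rg
  P3: Bj <- Wm -> Wn -> Rg
  P4: Bj <- Wm -> Rg
That exhausts the simple backdoor paths. Count: 4.

4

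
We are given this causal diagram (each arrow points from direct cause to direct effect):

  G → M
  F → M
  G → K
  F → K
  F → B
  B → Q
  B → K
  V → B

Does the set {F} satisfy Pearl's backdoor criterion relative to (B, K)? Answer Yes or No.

Yes

Backdoor paths from B to K (paths whose first edge points into B):
  P1: B <- F -> M <- G -> K
  P2: B <- F -> K
Condition 1 (no descendant of B in the set): holds — descendants of B are {K, Q}; none are in {F}.
Condition 2 (every backdoor path blocked by {F}):
  P1: blocked at fork node F ∈ conditioning set.
  P2: blocked at fork node F ∈ conditioning set.
{F} satisfies the backdoor criterion.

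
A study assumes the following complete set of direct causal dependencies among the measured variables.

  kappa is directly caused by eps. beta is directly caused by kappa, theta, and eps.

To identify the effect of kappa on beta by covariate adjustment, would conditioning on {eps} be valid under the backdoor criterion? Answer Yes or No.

Yes

Backdoor paths from kappa to beta (paths whose first edge points into kappa):
  P1: kappa <- eps -> beta
Condition 1 (no descendant of kappa in the set): holds — descendants of kappa are {beta}; none are in {eps}.
Condition 2 (every backdoor path blocked by {eps}):
  P1: blocked at fork node eps ∈ conditioning set.
{eps} satisfies the backdoor criterion.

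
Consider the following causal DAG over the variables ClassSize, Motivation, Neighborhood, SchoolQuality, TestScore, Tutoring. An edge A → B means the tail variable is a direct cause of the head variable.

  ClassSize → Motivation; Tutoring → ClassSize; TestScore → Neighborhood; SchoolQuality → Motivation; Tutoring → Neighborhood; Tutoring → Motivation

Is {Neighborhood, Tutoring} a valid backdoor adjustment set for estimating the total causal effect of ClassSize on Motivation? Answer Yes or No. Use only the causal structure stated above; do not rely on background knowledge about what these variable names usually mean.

Yes

Backdoor paths from ClassSize to Motivation (paths whose first edge points into ClassSize):
  P1: ClassSize <- Tutoring -> Motivation
Condition 1 (no descendant of ClassSize in the set): holds — descendants of ClassSize are {Motivation}; none are in {Neighborhood, Tutoring}.
Condition 2 (every backdoor path blocked by {Neighborhood, Tutoring}):
  P1: blocked at fork node Tutoring ∈ conditioning set.
{Neighborhood, Tutoring} satisfies the backdoor criterion.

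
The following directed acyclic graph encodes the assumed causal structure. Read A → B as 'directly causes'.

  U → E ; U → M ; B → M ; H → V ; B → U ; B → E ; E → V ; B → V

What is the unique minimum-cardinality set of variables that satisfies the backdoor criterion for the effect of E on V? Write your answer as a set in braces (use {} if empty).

Variables eligible for adjustment (non-descendants of E, excluding E and V): {B, H, M, U}.
Backdoor paths from E to V:
  P1: E <- B -> V
  P2: E <- U <- B -> V
  P3: E <- U -> M <- B -> V
The empty set is not sufficient: P1 (E <- B -> V) has no collider blocking it and no conditioned non-collider, so it is open.
Try {B}:
  P1: blocked at fork node B ∈ conditioning set.
  P2: blocked at fork node B ∈ conditioning set.
  P3: blocked at collider M (neither it nor any descendant is in the conditioning set).
{B} contains no descendant of E and blocks every backdoor path.
No other singleton works — e.g. {U} leaves P1 open — so {B} is the unique smallest valid adjustment set.

{B}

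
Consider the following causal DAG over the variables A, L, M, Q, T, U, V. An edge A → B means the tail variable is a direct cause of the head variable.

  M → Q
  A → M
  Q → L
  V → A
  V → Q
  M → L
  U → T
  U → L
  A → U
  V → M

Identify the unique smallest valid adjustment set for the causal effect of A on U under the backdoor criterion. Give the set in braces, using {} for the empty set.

{}

Variables eligible for adjustment (non-descendants of A, excluding A and U): {V}.
Backdoor paths from A to U:
  P1: A <- V -> M -> Q -> L <- U
  P2: A <- V -> M -> L <- U
  P3: A <- V -> Q <- M -> L <- U
  P4: A <- V -> Q -> L <- U
Each backdoor path contains an unconditioned collider, so every path is already blocked with the empty conditioning set:
  P1: blocked at collider L (neither it nor any descendant is in the conditioning set).
  P2: blocked at collider L (neither it nor any descendant is in the conditioning set).
  P3: blocked at collider Q (neither it nor any descendant is in the conditioning set).
  P4: blocked at collider L (neither it nor any descendant is in the conditioning set).
The empty set is therefore the unique smallest valid set.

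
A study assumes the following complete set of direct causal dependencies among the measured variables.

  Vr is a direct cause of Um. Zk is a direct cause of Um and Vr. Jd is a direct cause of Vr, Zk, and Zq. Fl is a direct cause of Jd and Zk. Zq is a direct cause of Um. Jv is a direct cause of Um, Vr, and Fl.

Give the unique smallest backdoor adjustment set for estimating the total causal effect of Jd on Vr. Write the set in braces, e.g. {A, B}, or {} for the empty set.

{Fl}

Variables eligible for adjustment (non-descendants of Jd, excluding Jd and Vr): {Fl, Jv}.
Backdoor paths from Jd to Vr:
  P1: Jd <- Fl <- Jv -> Vr
  P2: Jd <- Fl <- Jv -> Um <- Zk -> Vr
  P3: Jd <- Fl <- Jv -> Um <- Vr
  P4: Jd <- Fl -> Zk -> Vr
  P5: Jd <- Fl -> Zk -> Um <- Jv -> Vr
  P6: Jd <- Fl -> Zk -> Um <- Vr
The empty set is not sufficient: P1 (Jd <- Fl <- Jv -> Vr) has no collider blocking it and no conditioned non-collider, so it is open.
Try {Fl}:
  P1: blocked at chain node Fl ∈ conditioning set.
  P2: blocked at chain node Fl ∈ conditioning set.
  P3: blocked at chain node Fl ∈ conditioning set.
  P4: blocked at fork node Fl ∈ conditioning set.
  P5: blocked at fork node Fl ∈ conditioning set.
  P6: blocked at fork node Fl ∈ conditioning set.
{Fl} contains no descendant of Jd and blocks every backdoor path.
No other singleton works — e.g. {Jv} leaves P4 open — so {Fl} is the unique smallest valid adjustment set.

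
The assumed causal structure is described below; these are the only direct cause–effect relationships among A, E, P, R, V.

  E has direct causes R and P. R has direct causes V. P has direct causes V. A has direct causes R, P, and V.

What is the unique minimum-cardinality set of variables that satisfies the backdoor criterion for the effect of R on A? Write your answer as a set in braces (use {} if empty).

{V}

Variables eligible for adjustment (non-descendants of R, excluding R and A): {P, V}.
Backdoor paths from R to A:
  P1: R <- V -> P -> A
  P2: R <- V -> A
The empty set is not sufficient: P1 (R <- V -> P -> A) has no collider blocking it and no conditioned non-collider, so it is open.
Try {V}:
  P1: blocked at fork node V ∈ conditioning set.
  P2: blocked at fork node V ∈ conditioning set.
{V} contains no descendant of R and blocks every backdoor path.
No other singleton works — e.g. {P} leaves P2 open — so {V} is the unique smallest valid adjustment set.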